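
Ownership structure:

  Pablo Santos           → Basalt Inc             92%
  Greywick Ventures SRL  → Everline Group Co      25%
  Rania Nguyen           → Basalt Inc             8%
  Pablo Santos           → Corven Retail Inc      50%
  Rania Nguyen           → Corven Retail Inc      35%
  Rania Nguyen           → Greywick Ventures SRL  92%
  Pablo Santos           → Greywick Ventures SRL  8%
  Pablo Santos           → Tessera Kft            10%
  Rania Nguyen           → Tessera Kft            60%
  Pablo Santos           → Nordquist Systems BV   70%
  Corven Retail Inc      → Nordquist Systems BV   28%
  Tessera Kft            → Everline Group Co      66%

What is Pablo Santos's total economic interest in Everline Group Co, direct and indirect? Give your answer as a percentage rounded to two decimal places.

Pablo reaches Everline along 2 paths.
Via Greywick: 8% × 25% = 2%.
Via Tessera: 10% × 66% = 6.6%.
Total: 2% + 6.6% = 8.6%.
Rounded: 8.60%.

8.60%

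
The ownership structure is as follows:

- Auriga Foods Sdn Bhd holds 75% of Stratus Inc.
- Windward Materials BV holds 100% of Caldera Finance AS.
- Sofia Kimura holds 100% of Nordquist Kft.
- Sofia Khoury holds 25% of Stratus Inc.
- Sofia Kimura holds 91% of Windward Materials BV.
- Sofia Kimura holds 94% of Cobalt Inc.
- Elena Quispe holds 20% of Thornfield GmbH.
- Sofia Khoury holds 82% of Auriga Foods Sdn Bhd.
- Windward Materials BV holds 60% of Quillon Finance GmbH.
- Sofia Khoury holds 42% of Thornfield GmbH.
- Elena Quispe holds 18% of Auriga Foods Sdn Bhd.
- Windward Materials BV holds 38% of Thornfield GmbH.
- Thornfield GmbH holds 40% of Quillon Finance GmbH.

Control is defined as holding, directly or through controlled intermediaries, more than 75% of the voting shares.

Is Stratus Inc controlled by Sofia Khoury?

Sofia Khoury holds 82% of Auriga, so Sofia Khoury controls Auriga.
Sofia Khoury and Auriga together hold 25% + 75% = 100% of Stratus, so Sofia Khoury controls Stratus.

Yes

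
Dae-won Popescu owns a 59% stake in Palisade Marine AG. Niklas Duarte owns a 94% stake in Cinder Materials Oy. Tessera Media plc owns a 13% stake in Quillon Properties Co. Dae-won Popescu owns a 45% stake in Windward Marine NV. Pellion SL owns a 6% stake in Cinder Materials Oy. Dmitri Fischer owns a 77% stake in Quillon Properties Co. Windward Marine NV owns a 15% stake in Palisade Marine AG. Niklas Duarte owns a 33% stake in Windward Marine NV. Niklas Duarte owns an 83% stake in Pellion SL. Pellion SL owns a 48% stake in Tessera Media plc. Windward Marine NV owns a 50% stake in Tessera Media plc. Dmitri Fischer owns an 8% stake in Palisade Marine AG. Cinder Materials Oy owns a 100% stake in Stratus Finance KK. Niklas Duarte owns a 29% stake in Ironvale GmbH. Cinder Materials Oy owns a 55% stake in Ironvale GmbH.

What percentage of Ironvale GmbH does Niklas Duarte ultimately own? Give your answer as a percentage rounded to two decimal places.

83.44%

Niklas reaches Ironvale along 3 paths.
Direct stake: 29% = 29%.
Via Pellion → Cinder: 83% × 6% × 55% = 2.739%.
Via Cinder: 94% × 55% = 51.7%.
Total: 29% + 2.739% + 51.7% = 83.439%.
Rounded: 83.44%.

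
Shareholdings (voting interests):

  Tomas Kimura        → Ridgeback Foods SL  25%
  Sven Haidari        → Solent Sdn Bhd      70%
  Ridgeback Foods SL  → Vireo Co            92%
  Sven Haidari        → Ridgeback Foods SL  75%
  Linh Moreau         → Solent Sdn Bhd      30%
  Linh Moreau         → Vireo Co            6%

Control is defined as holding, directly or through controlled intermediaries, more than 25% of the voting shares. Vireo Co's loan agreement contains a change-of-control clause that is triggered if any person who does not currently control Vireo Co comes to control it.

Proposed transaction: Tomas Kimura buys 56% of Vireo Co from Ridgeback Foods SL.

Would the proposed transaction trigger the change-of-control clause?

The purchase adds only to Tomas's holdings (Ridgeback's stake shrinks), so Tomas is the only person who could newly come to control Vireo.
Tomas's largest direct stake is 25% in Ridgeback, which does not meet the threshold, so Tomas controls no company.
Neither Tomas nor any entity Tomas controls holds any voting interest in Vireo.
So before the transaction, Tomas does not control Vireo.
After the purchase, Tomas holds 56% of Vireo directly, and Ridgeback's stake falls to 36%.
Tomas holds 56% of Vireo, so Tomas controls Vireo.
Tomas did not control Vireo before and does after, so the clause is triggered.

Yes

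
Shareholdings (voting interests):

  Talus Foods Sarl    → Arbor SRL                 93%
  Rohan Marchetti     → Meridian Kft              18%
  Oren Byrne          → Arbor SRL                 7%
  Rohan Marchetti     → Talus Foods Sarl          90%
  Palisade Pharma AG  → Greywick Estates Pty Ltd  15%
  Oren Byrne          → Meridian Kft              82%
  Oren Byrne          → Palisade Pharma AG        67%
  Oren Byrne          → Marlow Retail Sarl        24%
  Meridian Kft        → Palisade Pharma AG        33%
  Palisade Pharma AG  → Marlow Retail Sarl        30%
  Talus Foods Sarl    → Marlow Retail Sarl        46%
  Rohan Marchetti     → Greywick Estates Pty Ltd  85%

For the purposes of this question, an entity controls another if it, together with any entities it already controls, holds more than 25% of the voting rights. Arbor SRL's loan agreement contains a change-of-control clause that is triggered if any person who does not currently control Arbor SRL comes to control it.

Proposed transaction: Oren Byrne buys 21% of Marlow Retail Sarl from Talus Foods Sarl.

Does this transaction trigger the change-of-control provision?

The purchase adds only to Oren's holdings (Talus's stake shrinks), so Oren is the only person who could newly come to control Arbor.
Oren holds 82% of Meridian, so Oren controls Meridian.
Meridian and Oren together hold 33% + 67% = 100% of Palisade, so Oren controls Palisade.
Palisade and Oren together hold 30% + 24% = 54% of Marlow, so Oren controls Marlow.
In Arbor, Oren's side holds only 7%, not > 25%.
So before the transaction, Oren does not control Arbor.
After the purchase, Oren's direct stake in Marlow rises to 24% + 21% = 45%, and Talus's stake falls to 25%.
Palisade and Oren together hold 30% + 45% = 75% of Marlow, so Oren controls Marlow.
After the transaction, Oren's side holds 7% of Arbor, not > 25%, so Oren still does not control Arbor.
No new person acquires control, so the clause is not triggered.

No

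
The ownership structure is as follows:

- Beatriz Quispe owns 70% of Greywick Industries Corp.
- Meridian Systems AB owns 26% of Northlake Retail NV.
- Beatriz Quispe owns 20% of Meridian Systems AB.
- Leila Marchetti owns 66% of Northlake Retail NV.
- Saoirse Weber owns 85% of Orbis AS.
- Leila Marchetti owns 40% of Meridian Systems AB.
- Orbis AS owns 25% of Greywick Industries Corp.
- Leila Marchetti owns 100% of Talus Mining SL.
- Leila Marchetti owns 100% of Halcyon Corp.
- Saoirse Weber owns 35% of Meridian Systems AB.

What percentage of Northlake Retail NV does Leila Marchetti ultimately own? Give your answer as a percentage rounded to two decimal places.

Leila reaches Northlake along 2 paths.
Via Meridian: 40% × 26% = 10.4%.
Direct stake: 66% = 66%.
Total: 10.4% + 66% = 76.4%.
Rounded: 76.40%.

76.40%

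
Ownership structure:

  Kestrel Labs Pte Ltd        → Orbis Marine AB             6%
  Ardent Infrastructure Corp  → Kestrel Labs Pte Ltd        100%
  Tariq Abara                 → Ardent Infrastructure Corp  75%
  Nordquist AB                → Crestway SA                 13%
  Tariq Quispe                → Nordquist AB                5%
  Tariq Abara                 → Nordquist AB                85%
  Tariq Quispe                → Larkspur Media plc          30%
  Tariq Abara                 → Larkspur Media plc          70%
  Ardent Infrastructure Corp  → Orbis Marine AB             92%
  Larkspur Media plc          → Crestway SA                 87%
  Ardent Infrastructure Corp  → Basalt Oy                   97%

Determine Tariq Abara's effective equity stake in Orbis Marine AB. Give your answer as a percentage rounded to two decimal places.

Tariq Abara reaches Orbis along 2 paths.
Via Ardent: 75% × 92% = 69%.
Via Ardent → Kestrel: 75% × 100% × 6% = 4.5%.
Total: 69% + 4.5% = 73.5%.
Rounded: 73.50%.

73.50%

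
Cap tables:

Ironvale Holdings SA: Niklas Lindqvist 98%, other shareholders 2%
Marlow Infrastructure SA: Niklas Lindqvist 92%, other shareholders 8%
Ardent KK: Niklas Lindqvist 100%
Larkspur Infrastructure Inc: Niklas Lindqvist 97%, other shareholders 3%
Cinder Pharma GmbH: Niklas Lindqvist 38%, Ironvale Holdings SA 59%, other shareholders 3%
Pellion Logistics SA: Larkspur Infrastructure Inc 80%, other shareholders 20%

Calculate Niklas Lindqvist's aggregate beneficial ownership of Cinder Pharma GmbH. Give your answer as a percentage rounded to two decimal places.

Niklas reaches Cinder along 2 paths.
Direct stake: 38% = 38%.
Via Ironvale: 98% × 59% = 57.82%.
Total: 38% + 57.82% = 95.82%.

95.82%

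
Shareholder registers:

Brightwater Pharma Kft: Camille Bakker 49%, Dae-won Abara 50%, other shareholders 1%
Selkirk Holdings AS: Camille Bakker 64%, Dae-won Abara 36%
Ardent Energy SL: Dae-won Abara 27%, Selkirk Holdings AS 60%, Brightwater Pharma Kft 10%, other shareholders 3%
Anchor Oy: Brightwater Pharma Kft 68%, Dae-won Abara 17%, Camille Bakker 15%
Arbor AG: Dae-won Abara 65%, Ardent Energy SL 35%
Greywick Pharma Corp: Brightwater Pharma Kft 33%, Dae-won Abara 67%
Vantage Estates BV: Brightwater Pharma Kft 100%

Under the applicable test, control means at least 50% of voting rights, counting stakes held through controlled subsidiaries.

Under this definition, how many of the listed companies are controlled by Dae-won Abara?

Dae-won holds 50% of Brightwater, so Dae-won controls Brightwater.
Brightwater and Dae-won together hold 68% + 17% = 85% of Anchor, so Dae-won controls Anchor.
Dae-won holds 65% of Arbor, so Dae-won controls Arbor.
Brightwater and Dae-won together hold 33% + 67% = 100% of Greywick, so Dae-won controls Greywick.
Brightwater holds 100% of Vantage, so Dae-won controls Vantage.
No other company's threshold is met.
Dae-won controls 5 companies.

5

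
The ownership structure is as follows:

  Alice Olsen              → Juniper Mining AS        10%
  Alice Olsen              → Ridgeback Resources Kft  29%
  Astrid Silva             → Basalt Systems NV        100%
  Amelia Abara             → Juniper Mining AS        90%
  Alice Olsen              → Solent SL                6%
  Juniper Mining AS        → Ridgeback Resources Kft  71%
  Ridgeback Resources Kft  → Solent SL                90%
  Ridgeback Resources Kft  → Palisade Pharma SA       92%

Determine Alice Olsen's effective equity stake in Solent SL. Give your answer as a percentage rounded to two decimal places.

Alice reaches Solent along 3 paths.
Via Ridgeback: 29% × 90% = 26.1%.
Via Juniper → Ridgeback: 10% × 71% × 90% = 6.39%.
Direct stake: 6% = 6%.
Total: 26.1% + 6.39% + 6% = 38.49%.

38.49%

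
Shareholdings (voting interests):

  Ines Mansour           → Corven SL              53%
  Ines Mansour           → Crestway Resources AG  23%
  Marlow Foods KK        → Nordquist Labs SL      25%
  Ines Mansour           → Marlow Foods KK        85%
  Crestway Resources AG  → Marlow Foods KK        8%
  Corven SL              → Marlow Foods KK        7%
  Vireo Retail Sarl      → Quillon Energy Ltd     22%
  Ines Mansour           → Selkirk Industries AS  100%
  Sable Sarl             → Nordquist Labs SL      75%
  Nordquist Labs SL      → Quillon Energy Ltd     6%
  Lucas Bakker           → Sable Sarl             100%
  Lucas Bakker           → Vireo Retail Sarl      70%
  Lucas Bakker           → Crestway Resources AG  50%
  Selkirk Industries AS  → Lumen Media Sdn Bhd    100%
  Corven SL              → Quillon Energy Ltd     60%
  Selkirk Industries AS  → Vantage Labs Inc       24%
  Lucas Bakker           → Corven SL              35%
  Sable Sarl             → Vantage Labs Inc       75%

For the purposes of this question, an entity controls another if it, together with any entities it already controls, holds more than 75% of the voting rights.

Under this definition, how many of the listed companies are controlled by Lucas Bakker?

Lucas holds 100% of Sable, so Lucas controls Sable.
No other company's threshold is met.
Lucas controls 1 company.

1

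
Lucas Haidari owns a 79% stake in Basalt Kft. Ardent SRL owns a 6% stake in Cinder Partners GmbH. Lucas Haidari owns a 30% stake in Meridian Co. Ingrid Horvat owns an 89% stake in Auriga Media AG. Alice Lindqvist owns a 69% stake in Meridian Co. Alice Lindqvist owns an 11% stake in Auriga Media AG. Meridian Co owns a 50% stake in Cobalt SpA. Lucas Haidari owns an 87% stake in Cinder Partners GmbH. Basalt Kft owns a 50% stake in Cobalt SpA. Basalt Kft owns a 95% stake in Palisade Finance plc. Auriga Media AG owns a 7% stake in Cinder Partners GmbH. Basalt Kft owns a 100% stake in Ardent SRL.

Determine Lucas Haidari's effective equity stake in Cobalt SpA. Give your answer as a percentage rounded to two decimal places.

Lucas reaches Cobalt along 2 paths.
Via Meridian: 30% × 50% = 15%.
Via Basalt: 79% × 50% = 39.5%.
Total: 15% + 39.5% = 54.5%.
Rounded: 54.50%.

54.50%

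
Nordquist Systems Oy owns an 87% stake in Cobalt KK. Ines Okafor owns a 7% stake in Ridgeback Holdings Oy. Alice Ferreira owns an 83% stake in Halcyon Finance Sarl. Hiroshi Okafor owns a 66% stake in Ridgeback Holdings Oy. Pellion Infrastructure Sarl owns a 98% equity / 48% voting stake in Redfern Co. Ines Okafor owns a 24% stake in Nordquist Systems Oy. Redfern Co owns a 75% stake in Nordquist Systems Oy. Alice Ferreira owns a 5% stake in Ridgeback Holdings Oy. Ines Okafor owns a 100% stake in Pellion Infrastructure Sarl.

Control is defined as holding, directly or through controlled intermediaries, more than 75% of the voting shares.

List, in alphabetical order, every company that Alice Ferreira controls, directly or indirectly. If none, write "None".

Alice holds 83% of Halcyon, so Alice controls Halcyon.
No other company's threshold is met.

Halcyon Finance Sarl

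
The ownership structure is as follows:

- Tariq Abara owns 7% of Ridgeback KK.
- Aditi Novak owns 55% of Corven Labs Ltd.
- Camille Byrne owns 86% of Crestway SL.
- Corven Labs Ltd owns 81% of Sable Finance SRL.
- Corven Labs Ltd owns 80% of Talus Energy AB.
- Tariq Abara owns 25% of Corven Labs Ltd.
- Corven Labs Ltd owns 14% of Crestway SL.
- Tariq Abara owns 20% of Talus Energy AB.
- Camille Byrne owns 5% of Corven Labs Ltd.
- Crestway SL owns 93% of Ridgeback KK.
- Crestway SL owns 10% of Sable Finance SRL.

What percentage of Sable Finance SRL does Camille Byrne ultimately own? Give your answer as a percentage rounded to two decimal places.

Camille reaches Sable along 3 paths.
Via Corven: 5% × 81% = 4.05%.
Via Crestway: 86% × 10% = 8.6%.
Via Corven → Crestway: 5% × 14% × 10% = 0.07%.
Total: 4.05% + 8.6% + 0.07% = 12.72%.

12.72%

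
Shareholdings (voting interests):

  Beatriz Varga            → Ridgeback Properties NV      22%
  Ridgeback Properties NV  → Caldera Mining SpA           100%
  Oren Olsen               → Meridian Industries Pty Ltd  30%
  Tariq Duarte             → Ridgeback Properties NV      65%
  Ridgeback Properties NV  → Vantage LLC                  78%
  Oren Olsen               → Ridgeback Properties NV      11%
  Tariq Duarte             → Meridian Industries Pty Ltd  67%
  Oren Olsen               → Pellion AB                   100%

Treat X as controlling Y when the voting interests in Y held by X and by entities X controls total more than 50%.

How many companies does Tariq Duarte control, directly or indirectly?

4

Tariq holds 67% of Meridian, so Tariq controls Meridian.
Tariq holds 65% of Ridgeback, so Tariq controls Ridgeback.
Ridgeback holds 78% of Vantage, so Tariq controls Vantage.
Ridgeback holds 100% of Caldera, so Tariq controls Caldera.
No other company's threshold is met.
Tariq controls 4 companies.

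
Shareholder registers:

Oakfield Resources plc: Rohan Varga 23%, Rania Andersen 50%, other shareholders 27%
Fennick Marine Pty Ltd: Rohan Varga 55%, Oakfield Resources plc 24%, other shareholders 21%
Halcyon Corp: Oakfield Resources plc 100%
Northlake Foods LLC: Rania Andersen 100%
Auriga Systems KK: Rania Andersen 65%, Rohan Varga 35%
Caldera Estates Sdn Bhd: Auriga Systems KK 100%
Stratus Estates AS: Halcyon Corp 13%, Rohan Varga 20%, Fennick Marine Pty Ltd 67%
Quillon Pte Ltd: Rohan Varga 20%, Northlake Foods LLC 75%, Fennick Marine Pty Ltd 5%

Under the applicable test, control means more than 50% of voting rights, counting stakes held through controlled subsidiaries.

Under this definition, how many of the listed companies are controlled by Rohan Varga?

Rohan holds 55% of Fennick, so Rohan controls Fennick.
Rohan and Fennick together hold 20% + 67% = 87% of Stratus, so Rohan controls Stratus.
No other company's threshold is met.
Rohan controls 2 companies.

2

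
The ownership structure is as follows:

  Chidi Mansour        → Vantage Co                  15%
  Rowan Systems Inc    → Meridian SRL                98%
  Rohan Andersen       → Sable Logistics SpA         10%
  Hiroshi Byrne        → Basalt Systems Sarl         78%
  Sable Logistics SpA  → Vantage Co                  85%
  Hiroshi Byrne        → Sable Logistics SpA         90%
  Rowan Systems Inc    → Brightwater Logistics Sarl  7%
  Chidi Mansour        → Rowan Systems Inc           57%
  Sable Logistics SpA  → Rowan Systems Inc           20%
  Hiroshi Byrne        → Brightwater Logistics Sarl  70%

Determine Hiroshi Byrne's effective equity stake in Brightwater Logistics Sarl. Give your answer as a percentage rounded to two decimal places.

Hiroshi reaches Brightwater along 2 paths.
Direct stake: 70% = 70%.
Via Sable → Rowan: 90% × 20% × 7% = 1.26%.
Total: 70% + 1.26% = 71.26%.

71.26%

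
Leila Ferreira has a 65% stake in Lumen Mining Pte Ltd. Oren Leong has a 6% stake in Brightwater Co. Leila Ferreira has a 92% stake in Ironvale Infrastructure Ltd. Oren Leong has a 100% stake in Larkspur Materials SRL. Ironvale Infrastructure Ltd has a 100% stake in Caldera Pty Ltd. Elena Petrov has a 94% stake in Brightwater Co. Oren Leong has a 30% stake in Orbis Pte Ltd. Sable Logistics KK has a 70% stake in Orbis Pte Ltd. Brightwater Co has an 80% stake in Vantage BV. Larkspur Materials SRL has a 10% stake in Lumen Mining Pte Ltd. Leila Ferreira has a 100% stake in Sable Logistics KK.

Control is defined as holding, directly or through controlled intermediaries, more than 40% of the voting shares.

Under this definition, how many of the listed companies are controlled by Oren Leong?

Oren holds 100% of Larkspur, so Oren controls Larkspur.
No other company's threshold is met.
Oren controls 1 company.

1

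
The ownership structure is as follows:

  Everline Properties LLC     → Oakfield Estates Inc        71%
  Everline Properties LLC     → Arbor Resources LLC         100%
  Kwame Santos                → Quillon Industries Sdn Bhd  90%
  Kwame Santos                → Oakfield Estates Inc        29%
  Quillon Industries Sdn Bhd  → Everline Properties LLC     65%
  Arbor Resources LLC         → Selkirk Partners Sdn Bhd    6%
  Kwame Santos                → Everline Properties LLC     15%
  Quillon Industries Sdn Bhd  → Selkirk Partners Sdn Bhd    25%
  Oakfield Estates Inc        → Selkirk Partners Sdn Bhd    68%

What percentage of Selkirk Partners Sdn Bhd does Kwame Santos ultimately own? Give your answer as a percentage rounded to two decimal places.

Kwame reaches Selkirk along 6 paths.
Via Everline → Arbor: 15% × 100% × 6% = 0.9%.
Via Quillon → Everline → Arbor: 90% × 65% × 100% × 6% = 3.51%.
Via Everline → Oakfield: 15% × 71% × 68% = 7.242%.
Via Quillon → Everline → Oakfield: 90% × 65% × 71% × 68% = 28.2438%.
Via Oakfield: 29% × 68% = 19.72%.
Via Quillon: 90% × 25% = 22.5%.
Total: 0.9% + 3.51% + 7.242% + 28.2438% + 19.72% + 22.5% = 82.1158%.
Rounded: 82.12%.

82.12%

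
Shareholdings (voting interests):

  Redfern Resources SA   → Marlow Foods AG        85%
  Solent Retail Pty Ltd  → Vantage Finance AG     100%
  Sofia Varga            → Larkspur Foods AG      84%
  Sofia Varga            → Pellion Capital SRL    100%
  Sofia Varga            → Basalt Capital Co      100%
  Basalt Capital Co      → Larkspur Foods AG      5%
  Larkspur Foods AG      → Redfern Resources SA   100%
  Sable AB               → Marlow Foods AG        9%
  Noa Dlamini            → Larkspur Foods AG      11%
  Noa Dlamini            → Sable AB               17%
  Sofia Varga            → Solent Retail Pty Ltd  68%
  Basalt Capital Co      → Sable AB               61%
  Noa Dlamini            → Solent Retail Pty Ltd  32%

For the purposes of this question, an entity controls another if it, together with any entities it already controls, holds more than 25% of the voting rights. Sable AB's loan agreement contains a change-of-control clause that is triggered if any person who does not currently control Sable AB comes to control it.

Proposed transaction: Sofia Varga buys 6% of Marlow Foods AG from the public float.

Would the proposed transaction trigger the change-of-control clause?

No

The purchase changes only Sofia's holdings, so Sofia is the only person who could newly come to control Sable.
Sofia holds 100% of Basalt, so Sofia controls Basalt.
Basalt holds 61% of Sable, so Sofia controls Sable.
So Sofia already controls Sable before the transaction.
After the purchase, Sofia holds 6% of Marlow directly.
Sofia controlled Sable already, so this is not a new person acquiring control; every other person's position is unchanged or reduced.
No new person acquires control, so the clause is not triggered.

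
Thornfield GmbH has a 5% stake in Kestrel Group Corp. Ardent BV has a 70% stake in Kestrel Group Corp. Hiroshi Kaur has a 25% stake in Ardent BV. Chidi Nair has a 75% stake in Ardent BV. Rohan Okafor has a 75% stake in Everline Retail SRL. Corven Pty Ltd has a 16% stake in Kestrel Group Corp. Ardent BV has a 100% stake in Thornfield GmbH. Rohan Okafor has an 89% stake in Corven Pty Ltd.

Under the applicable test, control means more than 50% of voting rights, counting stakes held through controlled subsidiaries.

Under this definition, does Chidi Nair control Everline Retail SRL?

No

Chidi holds 75% of Ardent, so Chidi controls Ardent.
Ardent holds 100% of Thornfield, so Chidi controls Thornfield.
Thornfield and Ardent together hold 5% + 70% = 75% of Kestrel, so Chidi controls Kestrel.
Neither Chidi nor any entity Chidi controls holds any voting interest in Everline.
So Chidi does not control Everline.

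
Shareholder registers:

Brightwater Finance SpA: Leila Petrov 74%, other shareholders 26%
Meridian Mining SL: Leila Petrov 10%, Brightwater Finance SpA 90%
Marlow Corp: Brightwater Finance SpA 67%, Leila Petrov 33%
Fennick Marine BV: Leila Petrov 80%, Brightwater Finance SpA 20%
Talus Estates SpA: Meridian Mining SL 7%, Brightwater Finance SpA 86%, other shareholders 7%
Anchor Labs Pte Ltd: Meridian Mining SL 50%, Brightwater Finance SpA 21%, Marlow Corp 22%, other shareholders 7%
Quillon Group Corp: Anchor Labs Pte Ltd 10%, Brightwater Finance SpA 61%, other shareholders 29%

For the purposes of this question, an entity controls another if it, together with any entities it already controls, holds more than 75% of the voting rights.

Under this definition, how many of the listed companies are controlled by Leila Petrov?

1

Leila holds 80% of Fennick, so Leila controls Fennick.
No other company's threshold is met.
Leila controls 1 company.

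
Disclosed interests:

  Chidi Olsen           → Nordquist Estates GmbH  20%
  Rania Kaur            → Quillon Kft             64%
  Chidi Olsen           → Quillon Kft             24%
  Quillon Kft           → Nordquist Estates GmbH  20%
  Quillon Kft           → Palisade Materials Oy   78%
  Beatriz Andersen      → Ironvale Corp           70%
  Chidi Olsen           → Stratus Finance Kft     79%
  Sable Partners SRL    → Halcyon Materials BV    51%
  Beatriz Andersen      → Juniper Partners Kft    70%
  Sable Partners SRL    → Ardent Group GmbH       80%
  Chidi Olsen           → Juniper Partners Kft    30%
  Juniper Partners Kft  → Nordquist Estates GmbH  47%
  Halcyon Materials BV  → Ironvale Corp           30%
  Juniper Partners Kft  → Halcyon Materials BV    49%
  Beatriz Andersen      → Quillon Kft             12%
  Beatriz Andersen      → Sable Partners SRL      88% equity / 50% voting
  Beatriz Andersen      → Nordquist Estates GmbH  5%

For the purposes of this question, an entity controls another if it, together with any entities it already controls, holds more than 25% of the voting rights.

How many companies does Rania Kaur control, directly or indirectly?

Rania holds 64% of Quillon, so Rania controls Quillon.
Quillon holds 78% of Palisade, so Rania controls Palisade.
No other company's threshold is met.
Rania controls 2 companies.

2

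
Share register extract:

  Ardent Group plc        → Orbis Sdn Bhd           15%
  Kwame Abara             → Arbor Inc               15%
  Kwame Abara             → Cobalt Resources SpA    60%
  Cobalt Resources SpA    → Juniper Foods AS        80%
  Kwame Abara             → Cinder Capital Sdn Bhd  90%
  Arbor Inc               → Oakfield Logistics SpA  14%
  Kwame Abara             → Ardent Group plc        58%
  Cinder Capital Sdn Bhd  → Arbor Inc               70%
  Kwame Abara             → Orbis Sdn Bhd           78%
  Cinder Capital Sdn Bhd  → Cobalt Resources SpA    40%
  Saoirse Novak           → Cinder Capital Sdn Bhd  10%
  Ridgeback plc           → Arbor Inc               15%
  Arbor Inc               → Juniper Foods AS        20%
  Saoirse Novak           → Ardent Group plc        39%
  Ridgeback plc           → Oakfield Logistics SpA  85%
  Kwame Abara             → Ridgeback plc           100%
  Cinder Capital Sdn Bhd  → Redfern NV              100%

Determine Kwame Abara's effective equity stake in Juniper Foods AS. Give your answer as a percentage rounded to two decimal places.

95.40%

Kwame reaches Juniper along 5 paths.
Via Cinder → Cobalt: 90% × 40% × 80% = 28.8%.
Via Cobalt: 60% × 80% = 48%.
Via Ridgeback → Arbor: 100% × 15% × 20% = 3%.
Via Cinder → Arbor: 90% × 70% × 20% = 12.6%.
Via Arbor: 15% × 20% = 3%.
Total: 28.8% + 48% + 3% + 12.6% + 3% = 95.4%.
Rounded: 95.40%.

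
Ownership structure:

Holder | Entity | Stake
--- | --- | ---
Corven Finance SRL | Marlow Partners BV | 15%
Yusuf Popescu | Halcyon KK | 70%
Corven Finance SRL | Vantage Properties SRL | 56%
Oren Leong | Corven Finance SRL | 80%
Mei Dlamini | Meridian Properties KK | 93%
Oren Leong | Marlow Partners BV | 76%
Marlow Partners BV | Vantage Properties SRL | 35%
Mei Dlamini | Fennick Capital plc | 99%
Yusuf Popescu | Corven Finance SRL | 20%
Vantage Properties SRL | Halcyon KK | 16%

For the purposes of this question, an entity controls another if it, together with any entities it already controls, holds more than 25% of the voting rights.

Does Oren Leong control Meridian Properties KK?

Oren holds 80% of Corven, so Oren controls Corven.
Oren and Corven together hold 76% + 15% = 91% of Marlow, so Oren controls Marlow.
Marlow and Corven together hold 35% + 56% = 91% of Vantage, so Oren controls Vantage.
Neither Oren nor any entity Oren controls holds any voting interest in Meridian.
So Oren does not control Meridian.

No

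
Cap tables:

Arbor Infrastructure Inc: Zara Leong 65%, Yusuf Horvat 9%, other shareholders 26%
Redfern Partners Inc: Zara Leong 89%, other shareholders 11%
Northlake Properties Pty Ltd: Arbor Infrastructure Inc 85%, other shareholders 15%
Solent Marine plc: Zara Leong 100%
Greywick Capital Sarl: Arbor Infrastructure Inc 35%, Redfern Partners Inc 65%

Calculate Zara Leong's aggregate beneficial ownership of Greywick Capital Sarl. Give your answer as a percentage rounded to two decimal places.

80.60%

Zara reaches Greywick along 2 paths.
Via Arbor: 65% × 35% = 22.75%.
Via Redfern: 89% × 65% = 57.85%.
Total: 22.75% + 57.85% = 80.6%.
Rounded: 80.60%.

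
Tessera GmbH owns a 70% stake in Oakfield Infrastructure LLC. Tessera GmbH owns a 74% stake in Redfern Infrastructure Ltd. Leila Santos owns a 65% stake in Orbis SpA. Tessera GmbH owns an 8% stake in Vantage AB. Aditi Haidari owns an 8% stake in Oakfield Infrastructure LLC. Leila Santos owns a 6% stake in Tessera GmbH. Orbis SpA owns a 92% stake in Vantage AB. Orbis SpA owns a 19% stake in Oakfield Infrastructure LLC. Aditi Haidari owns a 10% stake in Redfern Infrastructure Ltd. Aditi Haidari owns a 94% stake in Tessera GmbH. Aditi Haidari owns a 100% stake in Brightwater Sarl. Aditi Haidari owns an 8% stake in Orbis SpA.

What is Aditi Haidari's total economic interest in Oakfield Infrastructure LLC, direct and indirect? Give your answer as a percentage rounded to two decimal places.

Aditi reaches Oakfield along 3 paths.
Via Orbis: 8% × 19% = 1.52%.
Direct stake: 8% = 8%.
Via Tessera: 94% × 70% = 65.8%.
Total: 1.52% + 8% + 65.8% = 75.32%.

75.32%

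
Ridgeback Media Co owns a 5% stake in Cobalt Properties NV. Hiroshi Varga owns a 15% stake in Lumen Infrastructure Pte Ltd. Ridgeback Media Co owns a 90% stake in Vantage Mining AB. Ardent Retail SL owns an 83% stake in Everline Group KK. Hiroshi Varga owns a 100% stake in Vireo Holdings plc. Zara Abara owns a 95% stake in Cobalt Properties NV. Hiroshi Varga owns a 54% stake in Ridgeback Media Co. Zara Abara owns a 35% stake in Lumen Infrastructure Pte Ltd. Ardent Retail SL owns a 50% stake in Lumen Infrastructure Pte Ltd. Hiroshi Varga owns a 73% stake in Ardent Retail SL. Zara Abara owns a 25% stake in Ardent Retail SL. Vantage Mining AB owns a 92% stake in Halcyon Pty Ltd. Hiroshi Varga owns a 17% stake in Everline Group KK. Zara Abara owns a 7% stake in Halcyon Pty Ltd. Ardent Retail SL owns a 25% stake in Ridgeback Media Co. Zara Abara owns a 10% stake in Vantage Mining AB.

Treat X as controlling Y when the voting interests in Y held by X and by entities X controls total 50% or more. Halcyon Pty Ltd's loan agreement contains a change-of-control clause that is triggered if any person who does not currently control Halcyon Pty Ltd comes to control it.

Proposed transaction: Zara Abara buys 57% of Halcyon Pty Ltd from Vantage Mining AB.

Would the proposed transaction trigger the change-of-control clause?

The purchase adds only to Zara's holdings (Vantage's stake shrinks), so Zara is the only person who could newly come to control Halcyon.
Zara holds 95% of Cobalt, so Zara controls Cobalt.
In Halcyon, Zara's side holds only 7%, not ≥ 50%.
So before the transaction, Zara does not control Halcyon.
After the purchase, Zara's direct stake in Halcyon rises to 7% + 57% = 64%, and Vantage's stake falls to 35%.
Zara holds 64% of Halcyon, so Zara controls Halcyon.
Zara did not control Halcyon before and does after, so the clause is triggered.

Yes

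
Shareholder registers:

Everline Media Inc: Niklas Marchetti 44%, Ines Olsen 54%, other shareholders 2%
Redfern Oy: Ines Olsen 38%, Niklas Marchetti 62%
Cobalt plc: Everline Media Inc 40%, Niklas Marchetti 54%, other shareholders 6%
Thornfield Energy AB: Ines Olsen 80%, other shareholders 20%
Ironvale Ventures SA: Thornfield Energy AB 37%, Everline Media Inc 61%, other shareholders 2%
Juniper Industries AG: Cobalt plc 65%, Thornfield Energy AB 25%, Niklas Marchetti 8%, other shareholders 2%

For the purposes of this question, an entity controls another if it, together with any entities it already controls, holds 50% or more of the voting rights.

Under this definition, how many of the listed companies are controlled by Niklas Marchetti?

Niklas holds 62% of Redfern, so Niklas controls Redfern.
Niklas holds 54% of Cobalt, so Niklas controls Cobalt.
Cobalt and Niklas together hold 65% + 8% = 73% of Juniper, so Niklas controls Juniper.
No other company's threshold is met.
Niklas controls 3 companies.

3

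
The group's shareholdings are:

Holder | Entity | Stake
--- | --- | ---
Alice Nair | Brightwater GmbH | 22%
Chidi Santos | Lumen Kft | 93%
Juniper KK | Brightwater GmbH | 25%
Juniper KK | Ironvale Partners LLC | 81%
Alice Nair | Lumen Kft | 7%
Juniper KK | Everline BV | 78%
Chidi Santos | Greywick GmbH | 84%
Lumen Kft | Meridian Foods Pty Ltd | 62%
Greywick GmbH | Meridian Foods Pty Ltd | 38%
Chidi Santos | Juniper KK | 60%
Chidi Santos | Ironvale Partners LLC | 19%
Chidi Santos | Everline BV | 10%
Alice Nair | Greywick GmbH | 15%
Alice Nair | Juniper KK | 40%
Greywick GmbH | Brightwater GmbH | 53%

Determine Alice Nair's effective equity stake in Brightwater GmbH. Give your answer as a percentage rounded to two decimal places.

39.95%

Alice reaches Brightwater along 3 paths.
Direct stake: 22% = 22%.
Via Greywick: 15% × 53% = 7.95%.
Via Juniper: 40% × 25% = 10%.
Total: 22% + 7.95% + 10% = 39.95%.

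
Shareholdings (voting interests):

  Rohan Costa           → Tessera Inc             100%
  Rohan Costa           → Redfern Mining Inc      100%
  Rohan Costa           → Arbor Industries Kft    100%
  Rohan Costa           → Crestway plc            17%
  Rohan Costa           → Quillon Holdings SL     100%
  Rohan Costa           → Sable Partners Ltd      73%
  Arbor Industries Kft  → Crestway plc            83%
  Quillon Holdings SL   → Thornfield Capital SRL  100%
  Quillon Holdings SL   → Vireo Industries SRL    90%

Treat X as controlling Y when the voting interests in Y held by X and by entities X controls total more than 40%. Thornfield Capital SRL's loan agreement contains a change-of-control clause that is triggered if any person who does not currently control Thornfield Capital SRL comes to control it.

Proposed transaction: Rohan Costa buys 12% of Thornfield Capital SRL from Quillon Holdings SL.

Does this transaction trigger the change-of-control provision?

The purchase adds only to Rohan's holdings (Quillon's stake shrinks), so Rohan is the only person who could newly come to control Thornfield.
Rohan holds 100% of Quillon, so Rohan controls Quillon.
Quillon holds 100% of Thornfield, so Rohan controls Thornfield.
So Rohan already controls Thornfield before the transaction.
After the purchase, Rohan holds 12% of Thornfield directly, and Quillon's stake falls to 88%.
Rohan controlled Thornfield already, so this is not a new person acquiring control; every other person's position is unchanged or reduced.
No new person acquires control, so the clause is not triggered.

No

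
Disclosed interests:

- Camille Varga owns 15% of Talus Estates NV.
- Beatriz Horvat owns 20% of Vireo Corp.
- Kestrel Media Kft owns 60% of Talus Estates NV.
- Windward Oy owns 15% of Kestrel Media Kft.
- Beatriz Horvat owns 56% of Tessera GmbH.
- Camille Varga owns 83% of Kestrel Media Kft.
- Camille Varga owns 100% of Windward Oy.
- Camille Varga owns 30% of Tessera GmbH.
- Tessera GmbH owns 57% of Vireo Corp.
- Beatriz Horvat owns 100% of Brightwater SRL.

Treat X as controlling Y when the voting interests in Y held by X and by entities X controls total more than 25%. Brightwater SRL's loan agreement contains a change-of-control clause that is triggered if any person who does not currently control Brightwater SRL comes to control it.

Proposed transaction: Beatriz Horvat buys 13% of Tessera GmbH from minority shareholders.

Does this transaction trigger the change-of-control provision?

The purchase changes only Beatriz's holdings, so Beatriz is the only person who could newly come to control Brightwater.
Beatriz holds 100% of Brightwater, so Beatriz controls Brightwater.
So Beatriz already controls Brightwater before the transaction.
After the purchase, Beatriz's direct stake in Tessera rises to 56% + 13% = 69%.
Beatriz controlled Brightwater already, so this is not a new person acquiring control; every other person's position is unchanged or reduced.
No new person acquires control, so the clause is not triggered.

No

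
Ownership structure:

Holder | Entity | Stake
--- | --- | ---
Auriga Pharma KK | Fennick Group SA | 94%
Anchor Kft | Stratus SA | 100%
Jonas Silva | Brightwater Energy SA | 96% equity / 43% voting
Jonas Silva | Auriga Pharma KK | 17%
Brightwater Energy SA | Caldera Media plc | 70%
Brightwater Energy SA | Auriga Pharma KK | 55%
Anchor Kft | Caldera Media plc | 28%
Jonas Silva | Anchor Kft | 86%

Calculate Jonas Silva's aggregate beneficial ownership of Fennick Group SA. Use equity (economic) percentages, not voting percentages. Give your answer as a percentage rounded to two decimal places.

65.61%

Jonas reaches Fennick along 2 paths.
Via Auriga: 17% × 94% = 15.98%.
Via Brightwater → Auriga: 96% × 55% × 94% = 49.632%.
Total: 15.98% + 49.632% = 65.612%.
Rounded: 65.61%.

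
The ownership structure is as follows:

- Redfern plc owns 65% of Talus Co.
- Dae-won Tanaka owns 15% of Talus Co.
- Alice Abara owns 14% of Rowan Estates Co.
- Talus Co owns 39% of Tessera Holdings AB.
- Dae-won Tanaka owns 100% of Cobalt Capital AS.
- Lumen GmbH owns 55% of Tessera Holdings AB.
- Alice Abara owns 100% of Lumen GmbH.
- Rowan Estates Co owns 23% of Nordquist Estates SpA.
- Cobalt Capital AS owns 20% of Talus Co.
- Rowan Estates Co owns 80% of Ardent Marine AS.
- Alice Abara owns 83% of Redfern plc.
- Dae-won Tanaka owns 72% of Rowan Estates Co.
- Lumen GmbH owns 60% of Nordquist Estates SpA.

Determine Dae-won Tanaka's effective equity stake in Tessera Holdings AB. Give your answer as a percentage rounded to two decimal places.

Dae-won reaches Tessera along 2 paths.
Via Cobalt → Talus: 100% × 20% × 39% = 7.8%.
Via Talus: 15% × 39% = 5.85%.
Total: 7.8% + 5.85% = 13.65%.

13.65%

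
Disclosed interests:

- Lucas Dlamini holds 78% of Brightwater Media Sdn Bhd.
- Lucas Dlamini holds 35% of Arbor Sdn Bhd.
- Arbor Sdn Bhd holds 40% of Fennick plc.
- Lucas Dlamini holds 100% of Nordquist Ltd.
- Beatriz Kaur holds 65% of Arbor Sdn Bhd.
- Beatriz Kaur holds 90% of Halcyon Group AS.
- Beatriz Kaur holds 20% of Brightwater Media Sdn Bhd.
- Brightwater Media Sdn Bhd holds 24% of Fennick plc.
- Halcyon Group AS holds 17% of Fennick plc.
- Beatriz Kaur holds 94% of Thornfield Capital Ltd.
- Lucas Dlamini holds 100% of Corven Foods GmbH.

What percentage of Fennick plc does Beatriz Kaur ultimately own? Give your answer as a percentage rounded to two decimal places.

Beatriz reaches Fennick along 3 paths.
Via Arbor: 65% × 40% = 26%.
Via Halcyon: 90% × 17% = 15.3%.
Via Brightwater: 20% × 24% = 4.8%.
Total: 26% + 15.3% + 4.8% = 46.1%.
Rounded: 46.10%.

46.10%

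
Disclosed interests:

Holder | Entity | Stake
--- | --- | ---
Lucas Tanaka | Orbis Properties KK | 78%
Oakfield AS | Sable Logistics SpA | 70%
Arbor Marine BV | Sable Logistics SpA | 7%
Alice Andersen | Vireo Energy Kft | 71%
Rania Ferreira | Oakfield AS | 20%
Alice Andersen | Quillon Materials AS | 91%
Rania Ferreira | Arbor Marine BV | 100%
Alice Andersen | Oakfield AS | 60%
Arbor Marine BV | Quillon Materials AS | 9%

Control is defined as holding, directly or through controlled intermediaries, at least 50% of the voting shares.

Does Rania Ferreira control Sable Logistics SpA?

Rania holds 100% of Arbor, so Rania controls Arbor.
In Sable, Rania's side holds only 7%, not ≥ 50%.
So Rania does not control Sable.

No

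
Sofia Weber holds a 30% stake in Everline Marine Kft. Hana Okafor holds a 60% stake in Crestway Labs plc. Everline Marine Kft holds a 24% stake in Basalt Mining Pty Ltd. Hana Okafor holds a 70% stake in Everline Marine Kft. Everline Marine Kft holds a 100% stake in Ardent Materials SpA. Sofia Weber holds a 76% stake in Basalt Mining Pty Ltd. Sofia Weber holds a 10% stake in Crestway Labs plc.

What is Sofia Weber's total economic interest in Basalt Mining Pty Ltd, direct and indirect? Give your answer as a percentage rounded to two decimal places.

Sofia reaches Basalt along 2 paths.
Direct stake: 76% = 76%.
Via Everline: 30% × 24% = 7.2%.
Total: 76% + 7.2% = 83.2%.
Rounded: 83.20%.

83.20%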